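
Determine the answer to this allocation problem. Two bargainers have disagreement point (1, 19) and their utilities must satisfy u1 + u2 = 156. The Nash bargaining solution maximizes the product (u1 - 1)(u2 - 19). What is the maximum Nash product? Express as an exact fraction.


Step 1: The Nash solution splits surplus symmetrically above the disagreement point
Step 2: u1 = (total + d1 - d2)/2 = (156 + 1 - 19)/2 = 69
Step 3: u2 = (total - d1 + d2)/2 = (156 - 1 + 19)/2 = 87
Step 4: Nash product = (69 - 1) * (87 - 19)
Step 5: = 68 * 68 = 4624

4624


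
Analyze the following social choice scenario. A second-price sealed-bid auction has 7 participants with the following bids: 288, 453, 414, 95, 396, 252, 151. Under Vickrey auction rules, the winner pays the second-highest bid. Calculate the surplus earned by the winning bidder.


Step 1: Sort bids in descending order: 453, 414, 396, 288, 252, 151, 95
Step 2: The winning bid is the highest: 453
Step 3: The payment equals the second-highest bid: 414
Step 4: Surplus = winner's bid - payment = 453 - 414 = 39

39


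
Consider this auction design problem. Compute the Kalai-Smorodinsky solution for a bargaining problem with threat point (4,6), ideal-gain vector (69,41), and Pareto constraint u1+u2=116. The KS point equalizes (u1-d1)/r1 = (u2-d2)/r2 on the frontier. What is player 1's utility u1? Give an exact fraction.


Step 1: At the KS point, (u1-d1)/r1 = (u2-d2)/r2 = t and u1+u2 = 116
Step 2: u1 = d1 + r1*t and u2 = d2 + r2*t, so (d1 + r1*t) + (d2 + r2*t) = 116
Step 3: t = (116 - 4 - 6)/(69 + 41) = 106/110 = 53/55
Step 4: u1 = d1 + r1*t = 4 + 69 * 53/55 = 3877/55
Step 5: (Check: u2 = d2 + r2*t = 2503/55; u1+u2 = 3877/55 + 2503/55 = 116, on the frontier.)

3877/55


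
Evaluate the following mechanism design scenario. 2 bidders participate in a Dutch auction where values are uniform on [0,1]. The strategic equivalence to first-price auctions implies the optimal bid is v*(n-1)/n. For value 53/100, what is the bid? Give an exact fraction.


Step 1: Dutch auctions are strategically equivalent to first-price auctions
Step 2: The equilibrium bid is b(v) = v*(n-1)/n
Step 3: b = 53/100 * 1/2
Step 4: b = 53/200

53/200


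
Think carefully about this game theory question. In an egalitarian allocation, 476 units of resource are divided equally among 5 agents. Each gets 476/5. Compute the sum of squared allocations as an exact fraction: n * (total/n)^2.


Step 1: Each agent's share = 476/5
Step 2: Square of each share = (476/5)^2 = 226576/25
Step 3: Sum of squares = 5 * 226576/25 = 226576/5

226576/5


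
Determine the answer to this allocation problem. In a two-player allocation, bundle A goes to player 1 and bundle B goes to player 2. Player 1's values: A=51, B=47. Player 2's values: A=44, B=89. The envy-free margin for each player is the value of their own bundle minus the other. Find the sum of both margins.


Step 1: Player 1's margin = v1(A) - v1(B) = 51 - 47 = 4
Step 2: Player 2's margin = v2(B) - v2(A) = 89 - 44 = 45
Step 3: Total margin = 4 + 45 = 49

49


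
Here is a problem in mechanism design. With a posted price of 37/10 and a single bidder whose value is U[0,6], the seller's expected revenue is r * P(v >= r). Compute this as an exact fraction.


Step 1: Posted price r = 37/10, value support [0,6]
Step 2: P(v >= r) = (6 - 37/10)/6 = 23/60
Step 3: Expected revenue = r * P(v >= r) = 37/10 * 23/60
Step 4: Revenue = 851/600

851/600


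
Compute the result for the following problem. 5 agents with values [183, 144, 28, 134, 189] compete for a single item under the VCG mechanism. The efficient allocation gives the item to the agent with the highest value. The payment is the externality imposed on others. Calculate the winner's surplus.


Step 1: The winner is the agent with the highest value: agent 4 with value 189
Step 2: Values of other agents: [183, 144, 28, 134]
Step 3: VCG payment = max of others' values = 183
Step 4: Surplus = 189 - 183 = 6

6


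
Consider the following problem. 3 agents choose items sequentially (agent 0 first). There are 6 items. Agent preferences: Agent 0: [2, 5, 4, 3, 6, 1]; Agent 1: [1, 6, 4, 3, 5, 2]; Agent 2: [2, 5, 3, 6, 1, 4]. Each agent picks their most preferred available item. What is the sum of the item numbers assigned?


Step 1: Agent 0 picks item 2
Step 2: Agent 1 picks item 1
Step 3: Agent 2 picks item 5
Step 4: Sum = 2 + 1 + 5 = 8

8


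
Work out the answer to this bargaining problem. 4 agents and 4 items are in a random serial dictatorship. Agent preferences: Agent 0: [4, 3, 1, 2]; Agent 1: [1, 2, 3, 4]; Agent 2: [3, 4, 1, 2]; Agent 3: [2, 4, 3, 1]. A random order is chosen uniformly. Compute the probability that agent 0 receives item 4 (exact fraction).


Step 1: Agent 0 wants item 4
Step 2: There are 24 possible orderings of agents
Step 3: In 24 orderings, agent 0 gets item 4
Step 4: Probability = 24/24 = 1

1


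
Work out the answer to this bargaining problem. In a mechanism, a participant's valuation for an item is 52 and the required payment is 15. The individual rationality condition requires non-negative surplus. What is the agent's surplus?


Step 1: Surplus = value - payment = 52 - 15 = 37
Step 2: IR is satisfied (surplus >= 0)

37


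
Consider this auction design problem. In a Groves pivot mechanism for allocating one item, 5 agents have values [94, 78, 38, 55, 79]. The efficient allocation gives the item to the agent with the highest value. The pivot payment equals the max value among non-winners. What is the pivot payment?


Step 1: The efficient winner is agent 0 with value 94
Step 2: Other agents' values: [78, 38, 55, 79]
Step 3: Pivot payment = max(others) = 79
Step 4: The winner pays 79

79


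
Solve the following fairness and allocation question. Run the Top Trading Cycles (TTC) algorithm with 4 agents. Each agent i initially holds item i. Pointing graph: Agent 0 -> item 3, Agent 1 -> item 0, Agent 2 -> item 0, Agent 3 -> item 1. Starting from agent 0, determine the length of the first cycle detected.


Step 1: Trace the pointer graph from agent 0: 0 -> 3 -> 1 -> 0
Step 2: A cycle is detected when we revisit agent 0
Step 3: The cycle is: 0 -> 3 -> 1 -> 0
Step 4: Cycle length = 3

3


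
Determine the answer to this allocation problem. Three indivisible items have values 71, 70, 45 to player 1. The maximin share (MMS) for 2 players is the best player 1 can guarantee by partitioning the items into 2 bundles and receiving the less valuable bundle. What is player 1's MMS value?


Step 1: Item values = 71, 70, 45
Step 2: Enumerate all 2-bundle partitions and take the smaller bundle:
  Partition 1: {71} vs {70,45} -> bundles 71, 115; min = 71
  Partition 2: {70} vs {71,45} -> bundles 70, 116; min = 70
  Partition 3: {45} vs {71,70} -> bundles 45, 141; min = 45
Step 3: MMS = max(71, 70, 45) = 71

71


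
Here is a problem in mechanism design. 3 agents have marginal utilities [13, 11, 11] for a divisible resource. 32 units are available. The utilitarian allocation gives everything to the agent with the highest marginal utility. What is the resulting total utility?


Step 1: The marginal utilities are [13, 11, 11]
Step 2: The highest marginal utility is 13
Step 3: All 32 units go to that agent
Step 4: Total utility = 13 * 32 = 416

416


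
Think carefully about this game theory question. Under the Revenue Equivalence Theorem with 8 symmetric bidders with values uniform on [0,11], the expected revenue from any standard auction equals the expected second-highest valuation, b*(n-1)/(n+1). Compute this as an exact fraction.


Step 1: By Revenue Equivalence, expected revenue = b*(n-1)/(n+1)
Step 2: Substituting n = 8, b = 11
Step 3: Revenue = 11*(8-1)/(8+1) = 11*7/9
Step 4: Revenue = 77/9

77/9


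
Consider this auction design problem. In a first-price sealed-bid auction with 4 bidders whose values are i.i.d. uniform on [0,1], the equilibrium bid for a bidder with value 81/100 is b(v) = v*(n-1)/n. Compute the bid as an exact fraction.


Step 1: The symmetric BNE bidding function is b(v) = v * (n-1) / n
Step 2: Substitute v = 81/100 and n = 4
Step 3: b = 81/100 * 3/4
Step 4: b = 243/400

243/400


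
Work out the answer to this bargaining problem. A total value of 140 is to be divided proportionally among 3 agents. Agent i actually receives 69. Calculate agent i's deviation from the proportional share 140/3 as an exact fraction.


Step 1: Proportional share = 140/3
Step 2: Agent's actual allocation = 69
Step 3: Excess = 69 - 140/3 = 67/3

67/3


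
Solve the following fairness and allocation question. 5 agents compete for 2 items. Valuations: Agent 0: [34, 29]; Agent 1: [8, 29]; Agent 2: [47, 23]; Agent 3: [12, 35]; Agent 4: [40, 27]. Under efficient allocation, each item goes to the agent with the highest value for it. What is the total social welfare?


Step 1: For each item, find the maximum value among all agents.
Step 2: Item 0 -> Agent 2 (value 47)
Step 3: Item 1 -> Agent 3 (value 35)
Step 4: Total welfare = 47 + 35 = 82

82


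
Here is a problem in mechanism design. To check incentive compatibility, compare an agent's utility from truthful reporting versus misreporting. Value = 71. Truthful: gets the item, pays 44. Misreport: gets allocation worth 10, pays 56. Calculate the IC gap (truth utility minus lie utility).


Step 1: U(truth) = value - payment = 71 - 44 = 27
Step 2: U(lie) = allocation - payment = 10 - 56 = -46
Step 3: IC gap = 27 - (-46) = 73

73


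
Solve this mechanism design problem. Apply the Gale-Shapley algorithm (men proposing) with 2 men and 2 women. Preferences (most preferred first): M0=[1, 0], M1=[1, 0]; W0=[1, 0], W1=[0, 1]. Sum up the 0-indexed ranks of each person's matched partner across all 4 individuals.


Step 1: Run Gale-Shapley (men propose, women hold best offer):
  M0 proposes to W1; she accepts
  M1 proposes to W1; rejected
  M1 proposes to W0; she accepts
Step 2: Final matching: W0-M1, W1-M0
Step 3: 0-indexed ranks (man's rank of his match, then woman's): 1 + 0 + 0 + 0
Step 4: Total rank sum = 1

1


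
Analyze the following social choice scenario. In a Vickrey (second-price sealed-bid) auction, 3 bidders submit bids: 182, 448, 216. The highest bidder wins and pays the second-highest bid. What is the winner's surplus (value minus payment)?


Step 1: Sort bids in descending order: 448, 216, 182
Step 2: The winning bid is the highest: 448
Step 3: The payment equals the second-highest bid: 216
Step 4: Surplus = winner's bid - payment = 448 - 216 = 232

232


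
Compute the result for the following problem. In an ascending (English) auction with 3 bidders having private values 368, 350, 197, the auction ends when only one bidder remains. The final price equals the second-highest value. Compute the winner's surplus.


Step 1: Identify the highest value: 368
Step 2: Identify the second-highest value: 350
Step 3: The final price = second-highest value = 350
Step 4: Surplus = 368 - 350 = 18

18


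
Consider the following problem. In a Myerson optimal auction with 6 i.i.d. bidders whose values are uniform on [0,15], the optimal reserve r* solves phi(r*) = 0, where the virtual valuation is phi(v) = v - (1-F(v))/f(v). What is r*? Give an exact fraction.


Step 1: For U[0,15], F(v) = v/15 and f(v) = 1/15
Step 2: phi(v) = v - (1 - v/15)/(1/15) = v - (15 - v) = 2v - 15
Step 3: Set phi(r*) = 0: 2r* - 15 = 0
Step 4: r* = 15/2 (the number of bidders n = 6 does not enter)

15/2


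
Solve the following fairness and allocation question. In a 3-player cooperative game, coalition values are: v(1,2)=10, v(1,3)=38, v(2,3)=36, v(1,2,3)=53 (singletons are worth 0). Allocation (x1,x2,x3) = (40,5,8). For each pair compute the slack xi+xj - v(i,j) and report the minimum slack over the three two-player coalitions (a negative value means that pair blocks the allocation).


Step 1: Slack for coalition (1,2): x1+x2 - v12 = 45 - 10 = 35
Step 2: Slack for coalition (1,3): x1+x3 - v13 = 48 - 38 = 10
Step 3: Slack for coalition (2,3): x2+x3 - v23 = 13 - 36 = -23
Step 4: Minimum slack = min(35, 10, -23) = -23, attained by (2,3); coalition (2,3) can block (slack < 0), so the allocation is not in the core

-23


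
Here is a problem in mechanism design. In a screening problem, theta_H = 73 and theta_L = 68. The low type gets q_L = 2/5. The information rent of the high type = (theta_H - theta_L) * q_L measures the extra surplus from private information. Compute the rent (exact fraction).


Step 1: theta_H - theta_L = 73 - 68 = 5
Step 2: Information rent = (theta_H - theta_L) * q_L
Step 3: = 5 * 2/5
Step 4: = 2

2


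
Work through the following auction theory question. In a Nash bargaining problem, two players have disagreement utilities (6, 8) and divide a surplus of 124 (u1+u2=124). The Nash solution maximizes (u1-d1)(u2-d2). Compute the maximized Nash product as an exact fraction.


Step 1: The Nash solution splits surplus symmetrically above the disagreement point
Step 2: u1 = (total + d1 - d2)/2 = (124 + 6 - 8)/2 = 61
Step 3: u2 = (total - d1 + d2)/2 = (124 - 6 + 8)/2 = 63
Step 4: Nash product = (61 - 6) * (63 - 8)
Step 5: = 55 * 55 = 3025

3025


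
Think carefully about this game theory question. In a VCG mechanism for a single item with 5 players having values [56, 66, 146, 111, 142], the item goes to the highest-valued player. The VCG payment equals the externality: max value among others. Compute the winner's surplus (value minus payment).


Step 1: The winner is the agent with the highest value: agent 2 with value 146
Step 2: Values of other agents: [56, 66, 111, 142]
Step 3: VCG payment = max of others' values = 142
Step 4: Surplus = 146 - 142 = 4

4


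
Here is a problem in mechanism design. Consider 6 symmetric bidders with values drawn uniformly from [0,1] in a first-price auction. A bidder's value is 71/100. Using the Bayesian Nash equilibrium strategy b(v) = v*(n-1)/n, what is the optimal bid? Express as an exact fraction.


Step 1: The symmetric BNE bidding function is b(v) = v * (n-1) / n
Step 2: Substitute v = 71/100 and n = 6
Step 3: b = 71/100 * 5/6
Step 4: b = 71/120

71/120


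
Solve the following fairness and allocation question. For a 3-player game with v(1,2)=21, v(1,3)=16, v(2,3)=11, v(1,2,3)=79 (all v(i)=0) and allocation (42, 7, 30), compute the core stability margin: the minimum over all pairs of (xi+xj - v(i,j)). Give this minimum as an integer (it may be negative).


Step 1: Slack for coalition (1,2): x1+x2 - v12 = 49 - 21 = 28
Step 2: Slack for coalition (1,3): x1+x3 - v13 = 72 - 16 = 56
Step 3: Slack for coalition (2,3): x2+x3 - v23 = 37 - 11 = 26
Step 4: Minimum slack = min(28, 56, 26) = 26, attained by (2,3); no pair can gain by deviating, so the allocation is in the core

26


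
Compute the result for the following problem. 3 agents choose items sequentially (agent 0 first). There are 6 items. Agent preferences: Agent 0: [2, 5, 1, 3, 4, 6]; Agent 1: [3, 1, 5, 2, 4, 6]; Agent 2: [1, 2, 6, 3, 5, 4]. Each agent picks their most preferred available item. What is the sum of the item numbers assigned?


Step 1: Agent 0 picks item 2
Step 2: Agent 1 picks item 3
Step 3: Agent 2 picks item 1
Step 4: Sum = 2 + 3 + 1 = 6

6


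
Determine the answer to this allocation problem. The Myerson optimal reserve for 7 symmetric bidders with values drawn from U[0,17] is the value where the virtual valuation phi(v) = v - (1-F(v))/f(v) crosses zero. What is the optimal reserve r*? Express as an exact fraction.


Step 1: For U[0,17], F(v) = v/17 and f(v) = 1/17
Step 2: phi(v) = v - (1 - v/17)/(1/17) = v - (17 - v) = 2v - 17
Step 3: Set phi(r*) = 0: 2r* - 17 = 0
Step 4: r* = 17/2 (the number of bidders n = 7 does not enter)

17/2


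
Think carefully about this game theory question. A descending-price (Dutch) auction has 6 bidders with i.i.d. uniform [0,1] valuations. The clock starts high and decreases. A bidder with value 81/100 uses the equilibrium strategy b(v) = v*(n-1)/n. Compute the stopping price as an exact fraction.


Step 1: Dutch auctions are strategically equivalent to first-price auctions
Step 2: The equilibrium bid is b(v) = v*(n-1)/n
Step 3: b = 81/100 * 5/6
Step 4: b = 27/40

27/40


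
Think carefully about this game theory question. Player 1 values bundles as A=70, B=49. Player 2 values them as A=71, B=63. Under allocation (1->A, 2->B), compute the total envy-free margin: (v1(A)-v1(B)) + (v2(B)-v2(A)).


Step 1: Player 1's margin = v1(A) - v1(B) = 70 - 49 = 21
Step 2: Player 2's margin = v2(B) - v2(A) = 63 - 71 = -8
Step 3: Total margin = 21 + -8 = 13

13


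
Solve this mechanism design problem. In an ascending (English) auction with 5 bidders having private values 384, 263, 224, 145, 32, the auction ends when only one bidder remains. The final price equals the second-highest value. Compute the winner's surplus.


Step 1: Identify the highest value: 384
Step 2: Identify the second-highest value: 263
Step 3: The final price = second-highest value = 263
Step 4: Surplus = 384 - 263 = 121

121


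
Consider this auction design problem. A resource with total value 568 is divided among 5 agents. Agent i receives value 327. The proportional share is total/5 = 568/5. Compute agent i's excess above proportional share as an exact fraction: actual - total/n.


Step 1: Proportional share = 568/5
Step 2: Agent's actual allocation = 327
Step 3: Excess = 327 - 568/5 = 1067/5

1067/5


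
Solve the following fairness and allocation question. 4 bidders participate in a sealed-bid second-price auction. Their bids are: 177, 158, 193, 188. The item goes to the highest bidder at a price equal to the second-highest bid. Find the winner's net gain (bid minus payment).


Step 1: Sort bids in descending order: 193, 188, 177, 158
Step 2: The winning bid is the highest: 193
Step 3: The payment equals the second-highest bid: 188
Step 4: Surplus = winner's bid - payment = 193 - 188 = 5

5


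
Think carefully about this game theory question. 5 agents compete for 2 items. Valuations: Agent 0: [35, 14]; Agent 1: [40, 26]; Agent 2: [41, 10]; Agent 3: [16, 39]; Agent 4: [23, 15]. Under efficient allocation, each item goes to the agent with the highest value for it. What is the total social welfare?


Step 1: For each item, find the maximum value among all agents.
Step 2: Item 0 -> Agent 2 (value 41)
Step 3: Item 1 -> Agent 3 (value 39)
Step 4: Total welfare = 41 + 39 = 80

80


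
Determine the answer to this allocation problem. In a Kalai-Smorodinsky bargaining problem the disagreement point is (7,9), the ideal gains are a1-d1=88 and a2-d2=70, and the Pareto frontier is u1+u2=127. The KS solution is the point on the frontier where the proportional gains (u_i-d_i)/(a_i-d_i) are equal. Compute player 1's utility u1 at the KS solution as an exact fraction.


Step 1: At the KS point, (u1-d1)/r1 = (u2-d2)/r2 = t and u1+u2 = 127
Step 2: u1 = d1 + r1*t and u2 = d2 + r2*t, so (d1 + r1*t) + (d2 + r2*t) = 127
Step 3: t = (127 - 7 - 9)/(88 + 70) = 111/158
Step 4: u1 = d1 + r1*t = 7 + 88 * 111/158 = 5437/79
Step 5: (Check: u2 = d2 + r2*t = 4596/79; u1+u2 = 5437/79 + 4596/79 = 127, on the frontier.)

5437/79


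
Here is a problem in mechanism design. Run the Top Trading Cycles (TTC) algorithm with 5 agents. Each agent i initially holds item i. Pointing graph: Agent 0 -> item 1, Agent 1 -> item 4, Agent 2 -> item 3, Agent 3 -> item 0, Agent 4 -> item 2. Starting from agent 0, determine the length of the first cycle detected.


Step 1: Trace the pointer graph from agent 0: 0 -> 1 -> 4 -> 2 -> 3 -> 0
Step 2: A cycle is detected when we revisit agent 0
Step 3: The cycle is: 0 -> 1 -> 4 -> 2 -> 3 -> 0
Step 4: Cycle length = 5

5


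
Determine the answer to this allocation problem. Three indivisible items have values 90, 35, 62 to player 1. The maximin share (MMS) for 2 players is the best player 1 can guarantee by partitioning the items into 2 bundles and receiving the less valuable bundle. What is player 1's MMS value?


Step 1: Item values = 90, 35, 62
Step 2: Enumerate all 2-bundle partitions and take the smaller bundle:
  Partition 1: {90} vs {35,62} -> bundles 90, 97; min = 90
  Partition 2: {35} vs {90,62} -> bundles 35, 152; min = 35
  Partition 3: {62} vs {90,35} -> bundles 62, 125; min = 62
Step 3: MMS = max(90, 35, 62) = 90

90


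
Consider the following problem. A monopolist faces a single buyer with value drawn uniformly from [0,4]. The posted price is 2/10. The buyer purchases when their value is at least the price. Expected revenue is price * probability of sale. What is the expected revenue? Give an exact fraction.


Step 1: Posted price r = 1/5, value support [0,4]
Step 2: P(v >= r) = (4 - 1/5)/4 = 19/20
Step 3: Expected revenue = r * P(v >= r) = 1/5 * 19/20
Step 4: Revenue = 19/100

19/100


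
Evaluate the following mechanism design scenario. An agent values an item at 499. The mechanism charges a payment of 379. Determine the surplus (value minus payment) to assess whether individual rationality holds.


Step 1: Surplus = value - payment = 499 - 379 = 120
Step 2: IR is satisfied (surplus >= 0)

120


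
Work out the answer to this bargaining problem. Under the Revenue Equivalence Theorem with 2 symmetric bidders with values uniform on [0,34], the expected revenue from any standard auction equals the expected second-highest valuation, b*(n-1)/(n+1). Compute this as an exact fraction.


Step 1: By Revenue Equivalence, expected revenue = b*(n-1)/(n+1)
Step 2: Substituting n = 2, b = 34
Step 3: Revenue = 34*(2-1)/(2+1) = 34*1/3
Step 4: Revenue = 34/3

34/3


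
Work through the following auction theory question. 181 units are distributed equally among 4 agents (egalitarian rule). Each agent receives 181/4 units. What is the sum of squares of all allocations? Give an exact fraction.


Step 1: Each agent's share = 181/4
Step 2: Square of each share = (181/4)^2 = 32761/16
Step 3: Sum of squares = 4 * 32761/16 = 32761/4

32761/4


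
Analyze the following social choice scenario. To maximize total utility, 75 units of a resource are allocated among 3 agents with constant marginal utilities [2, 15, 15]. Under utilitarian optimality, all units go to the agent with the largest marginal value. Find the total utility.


Step 1: The marginal utilities are [2, 15, 15]
Step 2: The highest marginal utility is 15
Step 3: All 75 units go to that agent
Step 4: Total utility = 15 * 75 = 1125

1125


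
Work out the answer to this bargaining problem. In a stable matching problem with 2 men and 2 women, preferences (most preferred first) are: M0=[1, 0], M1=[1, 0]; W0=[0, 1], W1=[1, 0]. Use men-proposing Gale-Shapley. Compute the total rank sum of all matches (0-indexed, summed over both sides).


Step 1: Run Gale-Shapley (men propose, women hold best offer):
  M0 proposes to W1; she accepts
  M1 proposes to W1; she switches from M0
  M0 proposes to W0; she accepts
Step 2: Final matching: W0-M0, W1-M1
Step 3: 0-indexed ranks (man's rank of his match, then woman's): 1 + 0 + 0 + 0
Step 4: Total rank sum = 1

1


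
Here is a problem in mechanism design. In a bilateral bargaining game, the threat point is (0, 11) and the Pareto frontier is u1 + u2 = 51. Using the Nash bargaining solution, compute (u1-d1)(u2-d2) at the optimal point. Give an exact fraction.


Step 1: The Nash solution splits surplus symmetrically above the disagreement point
Step 2: u1 = (total + d1 - d2)/2 = (51 + 0 - 11)/2 = 20
Step 3: u2 = (total - d1 + d2)/2 = (51 - 0 + 11)/2 = 31
Step 4: Nash product = (20 - 0) * (31 - 11)
Step 5: = 20 * 20 = 400

400


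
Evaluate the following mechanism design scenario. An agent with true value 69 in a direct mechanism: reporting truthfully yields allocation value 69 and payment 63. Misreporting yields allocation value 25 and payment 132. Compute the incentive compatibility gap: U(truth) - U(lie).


Step 1: U(truth) = value - payment = 69 - 63 = 6
Step 2: U(lie) = allocation - payment = 25 - 132 = -107
Step 3: IC gap = 6 - (-107) = 113

113


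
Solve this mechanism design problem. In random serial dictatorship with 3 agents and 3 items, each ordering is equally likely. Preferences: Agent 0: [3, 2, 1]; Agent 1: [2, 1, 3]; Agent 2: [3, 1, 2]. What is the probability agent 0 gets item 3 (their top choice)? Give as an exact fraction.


Step 1: Agent 0 wants item 3
Step 2: There are 6 possible orderings of agents
Step 3: In 3 orderings, agent 0 gets item 3
Step 4: Probability = 3/6 = 1/2

1/2


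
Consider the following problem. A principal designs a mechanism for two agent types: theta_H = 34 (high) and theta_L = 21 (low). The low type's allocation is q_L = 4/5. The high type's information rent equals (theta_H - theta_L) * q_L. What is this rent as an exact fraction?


Step 1: theta_H - theta_L = 34 - 21 = 13
Step 2: Information rent = (theta_H - theta_L) * q_L
Step 3: = 13 * 4/5
Step 4: = 52/5

52/5


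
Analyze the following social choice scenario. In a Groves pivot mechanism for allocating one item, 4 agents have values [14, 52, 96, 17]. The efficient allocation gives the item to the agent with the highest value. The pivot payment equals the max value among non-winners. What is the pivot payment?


Step 1: The efficient winner is agent 2 with value 96
Step 2: Other agents' values: [14, 52, 17]
Step 3: Pivot payment = max(others) = 52
Step 4: The winner pays 52

52


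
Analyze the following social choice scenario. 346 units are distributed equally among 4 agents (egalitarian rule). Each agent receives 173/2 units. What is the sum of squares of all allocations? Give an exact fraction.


Step 1: Each agent's share = 346/4 = 173/2
Step 2: Square of each share = (173/2)^2 = 29929/4
Step 3: Sum of squares = 4 * 29929/4 = 29929

29929


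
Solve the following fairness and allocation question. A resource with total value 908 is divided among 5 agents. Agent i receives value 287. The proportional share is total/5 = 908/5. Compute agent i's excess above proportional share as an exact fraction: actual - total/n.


Step 1: Proportional share = 908/5
Step 2: Agent's actual allocation = 287
Step 3: Excess = 287 - 908/5 = 527/5

527/5


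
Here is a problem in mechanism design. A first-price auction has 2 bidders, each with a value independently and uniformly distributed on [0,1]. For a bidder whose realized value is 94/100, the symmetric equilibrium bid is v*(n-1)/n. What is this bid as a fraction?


Step 1: The symmetric BNE bidding function is b(v) = v * (n-1) / n
Step 2: Substitute v = 47/50 and n = 2
Step 3: b = 47/50 * 1/2
Step 4: b = 47/100

47/100


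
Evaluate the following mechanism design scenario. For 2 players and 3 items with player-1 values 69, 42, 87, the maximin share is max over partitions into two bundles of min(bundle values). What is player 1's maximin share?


Step 1: Item values = 69, 42, 87
Step 2: Enumerate all 2-bundle partitions and take the smaller bundle:
  Partition 1: {69} vs {42,87} -> bundles 69, 129; min = 69
  Partition 2: {42} vs {69,87} -> bundles 42, 156; min = 42
  Partition 3: {87} vs {69,42} -> bundles 87, 111; min = 87
Step 3: MMS = max(69, 42, 87) = 87

87


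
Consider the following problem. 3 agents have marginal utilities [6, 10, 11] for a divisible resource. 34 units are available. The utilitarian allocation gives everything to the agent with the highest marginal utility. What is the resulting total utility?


Step 1: The marginal utilities are [6, 10, 11]
Step 2: The highest marginal utility is 11
Step 3: All 34 units go to that agent
Step 4: Total utility = 11 * 34 = 374

374


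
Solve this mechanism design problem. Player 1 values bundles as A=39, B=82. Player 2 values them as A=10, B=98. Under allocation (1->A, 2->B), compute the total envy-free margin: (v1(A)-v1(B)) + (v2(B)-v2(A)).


Step 1: Player 1's margin = v1(A) - v1(B) = 39 - 82 = -43
Step 2: Player 2's margin = v2(B) - v2(A) = 98 - 10 = 88
Step 3: Total margin = -43 + 88 = 45

45


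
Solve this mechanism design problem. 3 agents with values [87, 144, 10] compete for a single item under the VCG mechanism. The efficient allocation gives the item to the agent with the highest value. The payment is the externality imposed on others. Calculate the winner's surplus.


Step 1: The winner is the agent with the highest value: agent 1 with value 144
Step 2: Values of other agents: [87, 10]
Step 3: VCG payment = max of others' values = 87
Step 4: Surplus = 144 - 87 = 57

57


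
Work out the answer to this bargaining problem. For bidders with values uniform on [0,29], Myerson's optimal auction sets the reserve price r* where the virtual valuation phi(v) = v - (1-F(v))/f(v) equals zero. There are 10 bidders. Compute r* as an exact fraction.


Step 1: For U[0,29], F(v) = v/29 and f(v) = 1/29
Step 2: phi(v) = v - (1 - v/29)/(1/29) = v - (29 - v) = 2v - 29
Step 3: Set phi(r*) = 0: 2r* - 29 = 0
Step 4: r* = 29/2 (the number of bidders n = 10 does not enter)

29/2


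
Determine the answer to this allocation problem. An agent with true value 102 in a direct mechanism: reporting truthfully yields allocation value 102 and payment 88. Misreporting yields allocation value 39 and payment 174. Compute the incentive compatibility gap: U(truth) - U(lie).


Step 1: U(truth) = value - payment = 102 - 88 = 14
Step 2: U(lie) = allocation - payment = 39 - 174 = -135
Step 3: IC gap = 14 - (-135) = 149

149


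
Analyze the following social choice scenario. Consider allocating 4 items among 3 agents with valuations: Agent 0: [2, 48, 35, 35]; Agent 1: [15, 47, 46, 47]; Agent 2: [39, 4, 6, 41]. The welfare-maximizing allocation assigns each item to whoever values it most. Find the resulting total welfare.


Step 1: For each item, find the maximum value among all agents.
Step 2: Item 0 -> Agent 2 (value 39)
Step 3: Item 1 -> Agent 0 (value 48)
Step 4: Item 2 -> Agent 1 (value 46)
Step 5: Item 3 -> Agent 1 (value 47)
Step 6: Total welfare = 39 + 48 + 46 + 47 = 180

180


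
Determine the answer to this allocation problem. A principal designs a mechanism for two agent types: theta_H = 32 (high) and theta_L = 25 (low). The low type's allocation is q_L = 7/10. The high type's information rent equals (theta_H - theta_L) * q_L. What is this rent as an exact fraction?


Step 1: theta_H - theta_L = 32 - 25 = 7
Step 2: Information rent = (theta_H - theta_L) * q_L
Step 3: = 7 * 7/10
Step 4: = 49/10

49/10


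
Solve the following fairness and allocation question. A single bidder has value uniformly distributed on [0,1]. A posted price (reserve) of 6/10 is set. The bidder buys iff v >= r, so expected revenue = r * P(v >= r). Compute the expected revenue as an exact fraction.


Step 1: Posted price r = 3/5, value support [0,1]
Step 2: P(v >= r) = (1 - 3/5)/1 = 2/5
Step 3: Expected revenue = r * P(v >= r) = 3/5 * 2/5
Step 4: Revenue = 6/25

6/25


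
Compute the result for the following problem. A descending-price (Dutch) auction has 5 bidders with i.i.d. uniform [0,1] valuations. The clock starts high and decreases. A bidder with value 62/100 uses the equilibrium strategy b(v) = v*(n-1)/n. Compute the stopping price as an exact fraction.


Step 1: Dutch auctions are strategically equivalent to first-price auctions
Step 2: The equilibrium bid is b(v) = v*(n-1)/n
Step 3: b = 31/50 * 4/5
Step 4: b = 62/125

62/125


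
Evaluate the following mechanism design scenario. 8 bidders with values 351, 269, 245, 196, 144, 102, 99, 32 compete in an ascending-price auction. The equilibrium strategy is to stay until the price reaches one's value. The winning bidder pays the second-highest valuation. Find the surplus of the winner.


Step 1: Identify the highest value: 351
Step 2: Identify the second-highest value: 269
Step 3: The final price = second-highest value = 269
Step 4: Surplus = 351 - 269 = 82

82


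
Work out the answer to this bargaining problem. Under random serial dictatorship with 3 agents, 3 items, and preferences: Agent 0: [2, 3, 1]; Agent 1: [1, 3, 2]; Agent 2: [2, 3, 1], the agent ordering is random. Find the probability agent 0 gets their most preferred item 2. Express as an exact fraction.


Step 1: Agent 0 wants item 2
Step 2: There are 6 possible orderings of agents
Step 3: In 3 orderings, agent 0 gets item 2
Step 4: Probability = 3/6 = 1/2

1/2


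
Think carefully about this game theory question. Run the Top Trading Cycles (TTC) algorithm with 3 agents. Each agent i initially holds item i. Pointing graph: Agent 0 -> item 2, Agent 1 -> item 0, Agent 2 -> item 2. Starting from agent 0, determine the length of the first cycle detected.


Step 1: Trace the pointer graph from agent 0: 0 -> 2 -> 2
Step 2: A cycle is detected when we revisit agent 2
Step 3: The cycle is: 2 -> 2
Step 4: Cycle length = 1

1


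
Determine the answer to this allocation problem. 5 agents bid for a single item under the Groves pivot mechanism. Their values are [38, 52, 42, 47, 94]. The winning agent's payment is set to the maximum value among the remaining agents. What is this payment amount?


Step 1: The efficient winner is agent 4 with value 94
Step 2: Other agents' values: [38, 52, 42, 47]
Step 3: Pivot payment = max(others) = 52
Step 4: The winner pays 52

52


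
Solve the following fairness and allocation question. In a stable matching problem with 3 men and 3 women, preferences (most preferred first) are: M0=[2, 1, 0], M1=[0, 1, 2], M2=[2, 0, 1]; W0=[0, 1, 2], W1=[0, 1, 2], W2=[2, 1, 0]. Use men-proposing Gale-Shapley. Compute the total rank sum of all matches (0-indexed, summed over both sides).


Step 1: Run Gale-Shapley (men propose, women hold best offer):
  M0 proposes to W2; she accepts
  M1 proposes to W0; she accepts
  M2 proposes to W2; she switches from M0
  M0 proposes to W1; she accepts
Step 2: Final matching: W0-M1, W1-M0, W2-M2
Step 3: 0-indexed ranks (man's rank of his match, then woman's): 0 + 1 + 1 + 0 + 0 + 0
Step 4: Total rank sum = 2

2


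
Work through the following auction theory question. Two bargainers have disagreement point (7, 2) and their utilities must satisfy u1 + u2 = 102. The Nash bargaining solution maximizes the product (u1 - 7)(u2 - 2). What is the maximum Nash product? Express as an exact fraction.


Step 1: The Nash solution splits surplus symmetrically above the disagreement point
Step 2: u1 = (total + d1 - d2)/2 = (102 + 7 - 2)/2 = 107/2
Step 3: u2 = (total - d1 + d2)/2 = (102 - 7 + 2)/2 = 97/2
Step 4: Nash product = (107/2 - 7) * (97/2 - 2)
Step 5: = 93/2 * 93/2 = 8649/4

8649/4


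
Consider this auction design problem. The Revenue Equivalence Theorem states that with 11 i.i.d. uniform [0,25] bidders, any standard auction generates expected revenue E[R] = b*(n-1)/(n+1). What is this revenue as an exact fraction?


Step 1: By Revenue Equivalence, expected revenue = b*(n-1)/(n+1)
Step 2: Substituting n = 11, b = 25
Step 3: Revenue = 25*(11-1)/(11+1) = 25*10/12
Step 4: Revenue = 250/12 = 125/6

125/6


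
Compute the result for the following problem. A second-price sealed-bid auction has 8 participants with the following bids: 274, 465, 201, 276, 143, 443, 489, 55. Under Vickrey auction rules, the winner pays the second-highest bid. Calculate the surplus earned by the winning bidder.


Step 1: Sort bids in descending order: 489, 465, 443, 276, 274, 201, 143, 55
Step 2: The winning bid is the highest: 489
Step 3: The payment equals the second-highest bid: 465
Step 4: Surplus = winner's bid - payment = 489 - 465 = 24

24


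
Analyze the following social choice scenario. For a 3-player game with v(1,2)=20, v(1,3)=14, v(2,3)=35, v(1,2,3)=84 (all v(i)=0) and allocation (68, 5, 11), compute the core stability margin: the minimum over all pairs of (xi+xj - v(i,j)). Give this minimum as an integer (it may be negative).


Step 1: Slack for coalition (1,2): x1+x2 - v12 = 73 - 20 = 53
Step 2: Slack for coalition (1,3): x1+x3 - v13 = 79 - 14 = 65
Step 3: Slack for coalition (2,3): x2+x3 - v23 = 16 - 35 = -19
Step 4: Minimum slack = min(53, 65, -19) = -19, attained by (2,3); coalition (2,3) can block (slack < 0), so the allocation is not in the core

-19


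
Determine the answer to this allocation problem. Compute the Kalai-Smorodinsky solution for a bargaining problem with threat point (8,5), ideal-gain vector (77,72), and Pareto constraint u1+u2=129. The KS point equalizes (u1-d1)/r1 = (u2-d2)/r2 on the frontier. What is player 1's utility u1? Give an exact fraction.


Step 1: At the KS point, (u1-d1)/r1 = (u2-d2)/r2 = t and u1+u2 = 129
Step 2: u1 = d1 + r1*t and u2 = d2 + r2*t, so (d1 + r1*t) + (d2 + r2*t) = 129
Step 3: t = (129 - 8 - 5)/(77 + 72) = 116/149
Step 4: u1 = d1 + r1*t = 8 + 77 * 116/149 = 10124/149
Step 5: (Check: u2 = d2 + r2*t = 9097/149; u1+u2 = 10124/149 + 9097/149 = 129, on the frontier.)

10124/149


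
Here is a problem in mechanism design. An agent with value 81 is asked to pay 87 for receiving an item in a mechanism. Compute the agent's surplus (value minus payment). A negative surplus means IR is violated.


Step 1: Surplus = value - payment = 81 - 87 = -6
Step 2: IR is violated (surplus < 0)

-6


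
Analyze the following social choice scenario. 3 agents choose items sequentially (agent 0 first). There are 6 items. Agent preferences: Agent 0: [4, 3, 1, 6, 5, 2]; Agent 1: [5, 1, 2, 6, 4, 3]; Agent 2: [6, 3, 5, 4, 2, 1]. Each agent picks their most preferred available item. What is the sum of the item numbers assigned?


Step 1: Agent 0 picks item 4
Step 2: Agent 1 picks item 5
Step 3: Agent 2 picks item 6
Step 4: Sum = 4 + 5 + 6 = 15

15


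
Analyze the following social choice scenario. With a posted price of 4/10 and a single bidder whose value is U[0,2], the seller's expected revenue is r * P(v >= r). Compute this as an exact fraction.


Step 1: Posted price r = 2/5, value support [0,2]
Step 2: P(v >= r) = (2 - 2/5)/2 = 4/5
Step 3: Expected revenue = r * P(v >= r) = 2/5 * 4/5
Step 4: Revenue = 8/25

8/25


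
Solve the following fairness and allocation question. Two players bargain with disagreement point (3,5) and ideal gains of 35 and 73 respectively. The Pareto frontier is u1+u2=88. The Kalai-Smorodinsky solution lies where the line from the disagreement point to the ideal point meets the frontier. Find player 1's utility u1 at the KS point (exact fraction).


Step 1: At the KS point, (u1-d1)/r1 = (u2-d2)/r2 = t and u1+u2 = 88
Step 2: u1 = d1 + r1*t and u2 = d2 + r2*t, so (d1 + r1*t) + (d2 + r2*t) = 88
Step 3: t = (88 - 3 - 5)/(35 + 73) = 80/108 = 20/27
Step 4: u1 = d1 + r1*t = 3 + 35 * 20/27 = 781/27
Step 5: (Check: u2 = d2 + r2*t = 1595/27; u1+u2 = 781/27 + 1595/27 = 88, on the frontier.)

781/27


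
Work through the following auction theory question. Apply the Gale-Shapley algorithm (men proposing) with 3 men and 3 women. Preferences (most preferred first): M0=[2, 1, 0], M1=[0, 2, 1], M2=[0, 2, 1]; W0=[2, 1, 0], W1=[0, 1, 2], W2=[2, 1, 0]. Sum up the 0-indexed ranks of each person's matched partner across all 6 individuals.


Step 1: Run Gale-Shapley (men propose, women hold best offer):
  M0 proposes to W2; she accepts
  M1 proposes to W0; she accepts
  M2 proposes to W0; she switches from M1
  M1 proposes to W2; she switches from M0
  M0 proposes to W1; she accepts
Step 2: Final matching: W0-M2, W1-M0, W2-M1
Step 3: 0-indexed ranks (man's rank of his match, then woman's): 0 + 0 + 1 + 0 + 1 + 1
Step 4: Total rank sum = 3

3


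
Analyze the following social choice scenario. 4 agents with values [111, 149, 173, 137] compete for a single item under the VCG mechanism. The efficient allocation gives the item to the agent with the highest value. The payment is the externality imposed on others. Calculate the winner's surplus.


Step 1: The winner is the agent with the highest value: agent 2 with value 173
Step 2: Values of other agents: [111, 149, 137]
Step 3: VCG payment = max of others' values = 149
Step 4: Surplus = 173 - 149 = 24

24


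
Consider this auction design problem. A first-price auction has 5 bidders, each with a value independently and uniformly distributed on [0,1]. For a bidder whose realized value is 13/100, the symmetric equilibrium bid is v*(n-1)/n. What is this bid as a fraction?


Step 1: The symmetric BNE bidding function is b(v) = v * (n-1) / n
Step 2: Substitute v = 13/100 and n = 5
Step 3: b = 13/100 * 4/5
Step 4: b = 13/125

13/125
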